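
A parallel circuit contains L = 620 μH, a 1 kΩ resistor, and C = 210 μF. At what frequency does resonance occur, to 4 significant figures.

441.1 Hz

ω₀ = 1/√(LC) = 1/√(0.00062 × 0.00021) = 2771 rad/s
f₀ = ω₀/(2π) = 441.1 Hz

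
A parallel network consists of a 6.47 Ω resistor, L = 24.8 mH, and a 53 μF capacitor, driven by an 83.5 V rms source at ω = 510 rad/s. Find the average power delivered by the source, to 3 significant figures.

X_L = ωL = 12.6 Ω
X_C = 1/(ωC) = 37.0 Ω
Parallel: admittances add. Y = 1/R + 1/(jωL) + jωC
Y = (0.155 − j0.0520) S
|Y| = 0.163 S → |Z| = 1/|Y| = 6.13 Ω, ∠Z = −∠Y = 18.6°
I = V/|Z| = 13.6 A
P = VI cos φ = 83.5 × 13.6 × cos(18.6°) = 1.08 kW

1.08 kW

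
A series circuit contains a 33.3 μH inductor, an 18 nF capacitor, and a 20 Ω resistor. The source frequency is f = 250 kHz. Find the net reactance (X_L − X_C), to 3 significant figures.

16.9 Ω

ω = 2πf = 1.571e+06 rad/s
X_L = ωL = 52.3 Ω
X_C = 1/(ωC) = 35.4 Ω
X = 52.3 − 35.4 = 16.9 Ω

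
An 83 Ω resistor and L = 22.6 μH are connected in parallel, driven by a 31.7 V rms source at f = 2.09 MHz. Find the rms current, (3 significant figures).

397 mA

ω = 2πf = 1.313e+07 rad/s
X_L = ωL = 297 Ω
Parallel: admittances add. Y = 1/R + 1/(jωL)
Y = (0.0120 − j0.00337) S
|Y| = 0.0125 S → |Z| = 1/|Y| = 79.9 Ω, ∠Z = −∠Y = 15.6°
I = V/|Z| = 31.7/79.9 = 397 mA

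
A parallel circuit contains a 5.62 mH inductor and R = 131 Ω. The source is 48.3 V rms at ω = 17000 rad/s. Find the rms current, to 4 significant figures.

625.7 mA

X_L = ωL = 95.54 Ω
Parallel: admittances add. Y = 1/R + 1/(jωL)
Y = (0.007634 − j0.01047) S
|Y| = 0.01295 S → |Z| = 1/|Y| = 77.19 Ω, ∠Z = −∠Y = 53.90°
I = V/|Z| = 48.3/77.19 = 625.7 mA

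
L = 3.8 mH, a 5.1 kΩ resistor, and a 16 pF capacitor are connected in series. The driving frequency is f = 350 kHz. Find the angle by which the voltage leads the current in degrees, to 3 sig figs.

-75.7°

ω = 2πf = 2.199e+06 rad/s
X_L = ωL = 8360 Ω
X_C = 1/(ωC) = 28400 Ω
Net reactance X = X_L − X_C = -20100 Ω
Z = 5100 − j20100 Ω
|Z| = √(5100² + 20100²) = 20700 Ω
∠Z = arctan(-20100/5100) = -75.7°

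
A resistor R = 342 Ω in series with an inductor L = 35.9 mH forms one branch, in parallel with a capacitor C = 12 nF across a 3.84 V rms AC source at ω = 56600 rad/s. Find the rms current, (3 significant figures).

830 μA

X_L = ωL = 2030 Ω
X_C = 1/(ωC) = 1470 Ω
Branch 1 (R+jX_L): Z₁ = 342 + j2030 Ω, |Z₁| = 2060 Ω
Branch 2 (−jX_C): Z₂ = −j1470 Ω
Parallel: Z = Z₁Z₂/(Z₁+Z₂), |Z| = 4630 Ω, ∠Z = -68.1°
I = V/|Z| = 3.84/4630 = 830 μA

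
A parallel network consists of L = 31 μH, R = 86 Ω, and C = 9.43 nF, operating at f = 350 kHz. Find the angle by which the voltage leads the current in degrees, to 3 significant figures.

-27.6°

ω = 2πf = 2.199e+06 rad/s
X_L = ωL = 68.2 Ω
X_C = 1/(ωC) = 48.2 Ω
Parallel: admittances add. Y = 1/R + 1/(jωL) + jωC
Y = (0.0116 + j0.00607) S
|Y| = 0.0131 S → |Z| = 1/|Y| = 76.2 Ω, ∠Z = −∠Y = -27.6°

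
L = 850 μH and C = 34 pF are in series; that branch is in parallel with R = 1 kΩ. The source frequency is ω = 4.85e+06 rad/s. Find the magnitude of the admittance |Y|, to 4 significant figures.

1.125 mS

X_L = ωL = 4122 Ω
X_C = 1/(ωC) = 6064 Ω
Branch 1: Z₁ = R = 1000 Ω
Branch 2 (series LC): Z₂ = j(X_L − X_C) = −j1942 Ω
Parallel: Z = Z₁Z₂/(Z₁+Z₂), |Z| = 889.0 Ω, ∠Z = -27.25°
|Y| = 1/|Z| = 1.125 mS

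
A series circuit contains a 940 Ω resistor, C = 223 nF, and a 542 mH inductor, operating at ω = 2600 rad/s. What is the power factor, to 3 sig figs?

0.948

X_L = ωL = 1410 Ω
X_C = 1/(ωC) = 1720 Ω
Net reactance X = X_L − X_C = -316 Ω
Z = 940 − j316 Ω
|Z| = √(940² + 316²) = 992 Ω
∠Z = arctan(-316/940) = -18.6°
cos φ = cos(-18.6°) = 0.948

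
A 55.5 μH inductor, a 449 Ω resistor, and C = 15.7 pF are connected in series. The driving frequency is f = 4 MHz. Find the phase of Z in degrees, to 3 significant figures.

ω = 2πf = 2.513e+07 rad/s
X_L = ωL = 1390 Ω
X_C = 1/(ωC) = 2530 Ω
Net reactance X = X_L − X_C = -1140 Ω
Z = 449 − j1140 Ω
|Z| = √(449² + 1140²) = 1220 Ω
∠Z = arctan(-1140/449) = -68.5°

-68.5°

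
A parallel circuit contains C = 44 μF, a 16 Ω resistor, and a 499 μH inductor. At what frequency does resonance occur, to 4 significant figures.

ω₀ = 1/√(LC) = 1/√(0.000499 × 4.4e-05) = 6749 rad/s
f₀ = ω₀/(2π) = 1.074 kHz

1.074 kHz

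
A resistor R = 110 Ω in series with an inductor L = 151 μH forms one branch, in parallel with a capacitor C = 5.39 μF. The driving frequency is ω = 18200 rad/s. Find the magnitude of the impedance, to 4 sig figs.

10.17 Ω

X_L = ωL = 2.748 Ω
X_C = 1/(ωC) = 10.19 Ω
Branch 1 (R+jX_L): Z₁ = 110.0 + j2.748 Ω, |Z₁| = 110.0 Ω
Branch 2 (−jX_C): Z₂ = −j10.19 Ω
Parallel: Z = Z₁Z₂/(Z₁+Z₂), |Z| = 10.17 Ω, ∠Z = -84.70°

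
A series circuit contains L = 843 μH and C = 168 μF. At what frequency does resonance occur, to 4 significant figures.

ω₀ = 1/√(LC) = 1/√(0.000843 × 0.000168) = 2657 rad/s
f₀ = ω₀/(2π) = 422.9 Hz

422.9 Hz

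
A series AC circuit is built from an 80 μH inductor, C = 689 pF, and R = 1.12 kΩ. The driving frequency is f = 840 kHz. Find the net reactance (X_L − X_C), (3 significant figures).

ω = 2πf = 5.278e+06 rad/s
X_L = ωL = 422 Ω
X_C = 1/(ωC) = 275 Ω
X = 422 − 275 = 147 Ω

147 Ω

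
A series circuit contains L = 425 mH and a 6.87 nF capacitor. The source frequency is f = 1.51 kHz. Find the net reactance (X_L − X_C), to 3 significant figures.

ω = 2πf = 9488 rad/s
X_L = ωL = 4030 Ω
X_C = 1/(ωC) = 15300 Ω
X = 4030 − 15300 = -11300 Ω

-11300 Ω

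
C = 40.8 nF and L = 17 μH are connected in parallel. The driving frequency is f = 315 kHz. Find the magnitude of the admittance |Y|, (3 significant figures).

ω = 2πf = 1.979e+06 rad/s
X_L = ωL = 33.6 Ω
X_C = 1/(ωC) = 12.4 Ω
Parallel: admittances add. Y = 1/(jωL) + jωC
Y = (0 + j0.0510) S
|Y| = 0.0510 S → |Z| = 1/|Y| = 19.6 Ω, ∠Z = −∠Y = -90.0°

51.0 mS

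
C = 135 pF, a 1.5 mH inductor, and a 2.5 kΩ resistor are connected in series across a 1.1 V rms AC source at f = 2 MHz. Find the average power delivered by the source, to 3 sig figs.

ω = 2πf = 1.257e+07 rad/s
X_L = ωL = 18800 Ω
X_C = 1/(ωC) = 589 Ω
Net reactance X = X_L − X_C = 18300 Ω
Z = 2500 + j18300 Ω
|Z| = √(2500² + 18300²) = 18400 Ω
∠Z = arctan(18300/2500) = 82.2°
I = V/|Z| = 59.7 μA
P = VI cos φ = 1.1 × 5.97e-05 × cos(82.2°) = 8.91 μW

8.91 μW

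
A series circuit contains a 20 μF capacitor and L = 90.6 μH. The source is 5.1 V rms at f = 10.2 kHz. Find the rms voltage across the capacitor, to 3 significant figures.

0.792 V

ω = 2πf = 64090 rad/s
X_L = ωL = 5.81 Ω
X_C = 1/(ωC) = 0.780 Ω
Net reactance X = X_L − X_C = 5.03 Ω
Z = j5.03 Ω
|Z| = √(0² + 5.03²) = 5.03 Ω
I = V/|Z| = 1.01 A
V_C = I·|Z_C| = 1.01 × 0.780 = 0.792 V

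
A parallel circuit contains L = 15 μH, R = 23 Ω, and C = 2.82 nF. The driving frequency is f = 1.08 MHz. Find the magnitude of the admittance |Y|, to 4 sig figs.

ω = 2πf = 6.786e+06 rad/s
X_L = ωL = 101.8 Ω
X_C = 1/(ωC) = 52.26 Ω
Parallel: admittances add. Y = 1/R + 1/(jωL) + jωC
Y = (0.04348 + j0.009312) S
|Y| = 0.04446 S → |Z| = 1/|Y| = 22.49 Ω, ∠Z = −∠Y = -12.09°

44.46 mS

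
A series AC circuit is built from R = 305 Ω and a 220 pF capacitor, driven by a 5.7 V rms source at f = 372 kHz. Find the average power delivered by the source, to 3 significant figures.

ω = 2πf = 2.337e+06 rad/s
X_C = 1/(ωC) = 1940 Ω
Z = 305 − j1940 Ω
|Z| = √(305² + 1940²) = 1970 Ω
∠Z = arctan(-1940/305) = -81.1°
I = V/|Z| = 2.90 mA
P = VI cos φ = 5.7 × 0.00290 × cos(-81.1°) = 2.56 mW

2.56 mW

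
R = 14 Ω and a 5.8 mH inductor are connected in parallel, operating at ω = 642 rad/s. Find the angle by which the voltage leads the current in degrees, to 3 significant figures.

75.1°

X_L = ωL = 3.72 Ω
Parallel: admittances add. Y = 1/R + 1/(jωL)
Y = (0.0714 − j0.269) S
|Y| = 0.278 S → |Z| = 1/|Y| = 3.60 Ω, ∠Z = −∠Y = 75.1°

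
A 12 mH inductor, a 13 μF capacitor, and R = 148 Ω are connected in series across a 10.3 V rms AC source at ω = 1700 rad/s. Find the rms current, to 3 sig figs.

X_L = ωL = 20.4 Ω
X_C = 1/(ωC) = 45.2 Ω
Net reactance X = X_L − X_C = -24.8 Ω
Z = 148 − j24.8 Ω
|Z| = √(148² + 24.8²) = 150 Ω
I = V/|Z| = 10.3/150 = 68.6 mA

68.6 mA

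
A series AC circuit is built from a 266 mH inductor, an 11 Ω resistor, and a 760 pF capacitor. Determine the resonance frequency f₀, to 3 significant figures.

ω₀ = 1/√(LC) = 1/√(0.266 × 7.6e-10) = 70330 rad/s
f₀ = ω₀/(2π) = 11.2 kHz

11.2 kHz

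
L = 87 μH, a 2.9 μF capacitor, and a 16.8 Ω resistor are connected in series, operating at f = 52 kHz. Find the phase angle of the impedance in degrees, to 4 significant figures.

ω = 2πf = 326700 rad/s
X_L = ωL = 28.43 Ω
X_C = 1/(ωC) = 1.055 Ω
Net reactance X = X_L − X_C = 27.37 Ω
Z = 16.80 + j27.37 Ω
|Z| = √(16.80² + 27.37²) = 32.11 Ω
∠Z = arctan(27.37/16.80) = 58.46°

58.46°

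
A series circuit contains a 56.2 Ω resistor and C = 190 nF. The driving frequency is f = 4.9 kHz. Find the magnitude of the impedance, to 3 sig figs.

180 Ω

ω = 2πf = 30790 rad/s
X_C = 1/(ωC) = 171 Ω
Z = 56.2 − j171 Ω
|Z| = √(56.2² + 171²) = 180 Ω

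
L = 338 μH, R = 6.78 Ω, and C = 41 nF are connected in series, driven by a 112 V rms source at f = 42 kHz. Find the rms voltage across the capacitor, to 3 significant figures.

1380 V

ω = 2πf = 263900 rad/s
X_L = ωL = 89.2 Ω
X_C = 1/(ωC) = 92.4 Ω
Net reactance X = X_L − X_C = -3.23 Ω
Z = 6.78 − j3.23 Ω
|Z| = √(6.78² + 3.23²) = 7.51 Ω
I = V/|Z| = 14.9 A
V_C = I·|Z_C| = 14.9 × 92.4 = 1380 V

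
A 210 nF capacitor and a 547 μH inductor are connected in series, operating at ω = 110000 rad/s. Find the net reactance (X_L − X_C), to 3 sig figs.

X_L = ωL = 60.2 Ω
X_C = 1/(ωC) = 43.3 Ω
X = 60.2 − 43.3 = 16.9 Ω

16.9 Ω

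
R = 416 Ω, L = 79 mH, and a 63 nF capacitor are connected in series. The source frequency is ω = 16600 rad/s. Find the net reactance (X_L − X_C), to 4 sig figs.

355.2 Ω

X_L = ωL = 1311 Ω
X_C = 1/(ωC) = 956.2 Ω
X = 1311 − 956.2 = 355.2 Ω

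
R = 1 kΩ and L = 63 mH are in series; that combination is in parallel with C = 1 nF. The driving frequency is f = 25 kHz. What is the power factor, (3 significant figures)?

0.174

ω = 2πf = 157100 rad/s
X_L = ωL = 9900 Ω
X_C = 1/(ωC) = 6370 Ω
Branch 1 (R+jX_L): Z₁ = 1000 + j9900 Ω, |Z₁| = 9950 Ω
Branch 2 (−jX_C): Z₂ = −j6370 Ω
Parallel: Z = Z₁Z₂/(Z₁+Z₂), |Z| = 17300 Ω, ∠Z = -80.0°
cos φ = cos(-80.0°) = 0.174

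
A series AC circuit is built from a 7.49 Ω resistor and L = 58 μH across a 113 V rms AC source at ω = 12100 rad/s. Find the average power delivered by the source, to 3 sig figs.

X_L = ωL = 0.702 Ω
Z = 7.49 + j0.702 Ω
|Z| = √(7.49² + 0.702²) = 7.52 Ω
∠Z = arctan(0.702/7.49) = 5.35°
I = V/|Z| = 15.0 A
P = VI cos φ = 113 × 15.0 × cos(5.35°) = 1.69 kW

1.69 kW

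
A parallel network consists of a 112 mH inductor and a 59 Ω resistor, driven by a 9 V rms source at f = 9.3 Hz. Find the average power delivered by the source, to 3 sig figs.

1.37 W

ω = 2πf = 58.43 rad/s
X_L = ωL = 6.54 Ω
Parallel: admittances add. Y = 1/R + 1/(jωL)
Y = (0.0169 − j0.153) S
|Y| = 0.154 S → |Z| = 1/|Y| = 6.50 Ω, ∠Z = −∠Y = 83.7°
I = V/|Z| = 1.38 A
P = VI cos φ = 9 × 1.38 × cos(83.7°) = 1.37 W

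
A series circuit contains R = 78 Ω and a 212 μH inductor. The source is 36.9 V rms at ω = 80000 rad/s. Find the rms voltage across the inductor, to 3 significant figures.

7.84 V

X_L = ωL = 17.0 Ω
Z = 78.0 + j17.0 Ω
|Z| = √(78.0² + 17.0²) = 79.8 Ω
I = V/|Z| = 462 mA
V_L = I·|Z_L| = 0.462 × 17.0 = 7.84 V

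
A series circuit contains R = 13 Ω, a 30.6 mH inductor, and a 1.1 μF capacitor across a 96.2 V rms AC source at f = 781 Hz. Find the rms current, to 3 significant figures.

ω = 2πf = 4907 rad/s
X_L = ωL = 150 Ω
X_C = 1/(ωC) = 185 Ω
Net reactance X = X_L − X_C = -35.1 Ω
Z = 13.0 − j35.1 Ω
|Z| = √(13.0² + 35.1²) = 37.4 Ω
I = V/|Z| = 96.2/37.4 = 2.57 A

2.57 A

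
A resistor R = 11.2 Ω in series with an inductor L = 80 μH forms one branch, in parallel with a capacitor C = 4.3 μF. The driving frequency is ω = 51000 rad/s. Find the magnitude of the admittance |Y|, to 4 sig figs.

206.2 mS

X_L = ωL = 4.080 Ω
X_C = 1/(ωC) = 4.560 Ω
Branch 1 (R+jX_L): Z₁ = 11.20 + j4.080 Ω, |Z₁| = 11.92 Ω
Branch 2 (−jX_C): Z₂ = −j4.560 Ω
Parallel: Z = Z₁Z₂/(Z₁+Z₂), |Z| = 4.849 Ω, ∠Z = -67.53°
|Y| = 1/|Z| = 206.2 mS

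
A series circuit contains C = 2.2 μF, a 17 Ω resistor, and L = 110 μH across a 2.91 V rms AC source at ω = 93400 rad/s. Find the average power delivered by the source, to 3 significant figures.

X_L = ωL = 10.3 Ω
X_C = 1/(ωC) = 4.87 Ω
Net reactance X = X_L − X_C = 5.41 Ω
Z = 17.0 + j5.41 Ω
|Z| = √(17.0² + 5.41²) = 17.8 Ω
∠Z = arctan(5.41/17.0) = 17.6°
I = V/|Z| = 163 mA
P = VI cos φ = 2.91 × 0.163 × cos(17.6°) = 452 mW

452 mW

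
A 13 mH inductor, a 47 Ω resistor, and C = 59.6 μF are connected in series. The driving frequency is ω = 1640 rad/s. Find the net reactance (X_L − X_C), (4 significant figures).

11.09 Ω

X_L = ωL = 21.32 Ω
X_C = 1/(ωC) = 10.23 Ω
X = 21.32 − 10.23 = 11.09 Ω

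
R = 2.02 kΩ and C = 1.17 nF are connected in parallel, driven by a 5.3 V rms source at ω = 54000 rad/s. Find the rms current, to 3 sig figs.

2.65 mA

X_C = 1/(ωC) = 15800 Ω
Parallel: admittances add. Y = 1/R + jωC
Y = (0.000495 + j6.32e-05) S
|Y| = 0.000499 S → |Z| = 1/|Y| = 2000 Ω, ∠Z = −∠Y = -7.27°
I = V/|Z| = 5.3/2000 = 2.65 mA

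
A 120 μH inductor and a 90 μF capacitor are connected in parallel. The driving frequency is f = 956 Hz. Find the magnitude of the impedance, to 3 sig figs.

1.18 Ω

ω = 2πf = 6007 rad/s
X_L = ωL = 0.721 Ω
X_C = 1/(ωC) = 1.85 Ω
Parallel: admittances add. Y = 1/(jωL) + jωC
Y = (0 − j0.847) S
|Y| = 0.847 S → |Z| = 1/|Y| = 1.18 Ω, ∠Z = −∠Y = 90.0°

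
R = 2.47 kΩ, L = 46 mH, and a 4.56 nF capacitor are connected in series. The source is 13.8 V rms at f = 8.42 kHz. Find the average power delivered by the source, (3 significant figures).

52.1 mW

ω = 2πf = 52900 rad/s
X_L = ωL = 2430 Ω
X_C = 1/(ωC) = 4150 Ω
Net reactance X = X_L − X_C = -1710 Ω
Z = 2470 − j1710 Ω
|Z| = √(2470² + 1710²) = 3010 Ω
∠Z = arctan(-1710/2470) = -34.7°
I = V/|Z| = 4.59 mA
P = VI cos φ = 13.8 × 0.00459 × cos(-34.7°) = 52.1 mW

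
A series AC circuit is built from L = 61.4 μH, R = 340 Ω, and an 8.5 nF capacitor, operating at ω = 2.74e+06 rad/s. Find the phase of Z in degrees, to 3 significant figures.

X_L = ωL = 168 Ω
X_C = 1/(ωC) = 42.9 Ω
Net reactance X = X_L − X_C = 125 Ω
Z = 340 + j125 Ω
|Z| = √(340² + 125²) = 362 Ω
∠Z = arctan(125/340) = 20.2°

20.2°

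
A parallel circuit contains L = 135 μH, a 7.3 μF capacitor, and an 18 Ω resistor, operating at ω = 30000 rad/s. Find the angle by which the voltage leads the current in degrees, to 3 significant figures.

26.7°

X_L = ωL = 4.05 Ω
X_C = 1/(ωC) = 4.57 Ω
Parallel: admittances add. Y = 1/R + 1/(jωL) + jωC
Y = (0.0556 − j0.0279) S
|Y| = 0.0622 S → |Z| = 1/|Y| = 16.1 Ω, ∠Z = −∠Y = 26.7°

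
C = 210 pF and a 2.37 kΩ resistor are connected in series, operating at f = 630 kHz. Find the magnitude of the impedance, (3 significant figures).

2660 Ω

ω = 2πf = 3.958e+06 rad/s
X_C = 1/(ωC) = 1200 Ω
Z = 2370 − j1200 Ω
|Z| = √(2370² + 1200²) = 2660 Ω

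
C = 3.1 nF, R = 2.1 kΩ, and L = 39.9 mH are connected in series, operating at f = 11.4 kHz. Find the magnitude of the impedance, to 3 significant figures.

ω = 2πf = 71630 rad/s
X_L = ωL = 2860 Ω
X_C = 1/(ωC) = 4500 Ω
Net reactance X = X_L − X_C = -1650 Ω
Z = 2100 − j1650 Ω
|Z| = √(2100² + 1650²) = 2670 Ω

2670 Ω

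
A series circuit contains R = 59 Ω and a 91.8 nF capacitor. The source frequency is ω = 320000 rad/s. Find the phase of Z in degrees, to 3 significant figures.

X_C = 1/(ωC) = 34.0 Ω
Z = 59.0 − j34.0 Ω
|Z| = √(59.0² + 34.0²) = 68.1 Ω
∠Z = arctan(-34.0/59.0) = -30.0°

-30.0°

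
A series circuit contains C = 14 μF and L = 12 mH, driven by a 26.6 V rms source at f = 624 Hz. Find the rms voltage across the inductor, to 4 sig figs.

43.41 V

ω = 2πf = 3921 rad/s
X_L = ωL = 47.05 Ω
X_C = 1/(ωC) = 18.22 Ω
Net reactance X = X_L − X_C = 28.83 Ω
Z = j28.83 Ω
|Z| = √(0² + 28.83²) = 28.83 Ω
I = V/|Z| = 922.6 mA
V_L = I·|Z_L| = 0.9226 × 47.05 = 43.41 V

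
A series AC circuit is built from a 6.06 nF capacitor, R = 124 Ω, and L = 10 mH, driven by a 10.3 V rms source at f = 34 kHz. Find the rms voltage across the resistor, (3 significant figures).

0.933 V

ω = 2πf = 213600 rad/s
X_L = ωL = 2140 Ω
X_C = 1/(ωC) = 772 Ω
Net reactance X = X_L − X_C = 1360 Ω
Z = 124 + j1360 Ω
|Z| = √(124² + 1360²) = 1370 Ω
I = V/|Z| = 7.52 mA
V_R = I·|Z_R| = 0.00752 × 124 = 0.933 V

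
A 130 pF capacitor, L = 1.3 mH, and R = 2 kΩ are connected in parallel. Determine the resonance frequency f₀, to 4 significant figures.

ω₀ = 1/√(LC) = 1/√(0.0013 × 1.3e-10) = 2.433e+06 rad/s
f₀ = ω₀/(2π) = 387.1 kHz

387.1 kHz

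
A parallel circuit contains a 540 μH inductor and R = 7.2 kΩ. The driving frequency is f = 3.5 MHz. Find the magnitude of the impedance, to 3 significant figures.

6160 Ω

ω = 2πf = 2.199e+07 rad/s
X_L = ωL = 11900 Ω
Parallel: admittances add. Y = 1/R + 1/(jωL)
Y = (0.000139 − j8.42e-05) S
|Y| = 0.000162 S → |Z| = 1/|Y| = 6160 Ω, ∠Z = −∠Y = 31.2°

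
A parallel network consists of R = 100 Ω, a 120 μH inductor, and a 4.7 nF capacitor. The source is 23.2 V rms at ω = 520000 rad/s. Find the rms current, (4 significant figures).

391.3 mA

X_L = ωL = 62.40 Ω
X_C = 1/(ωC) = 409.2 Ω
Parallel: admittances add. Y = 1/R + 1/(jωL) + jωC
Y = (0.01000 − j0.01358) S
|Y| = 0.01687 S → |Z| = 1/|Y| = 59.29 Ω, ∠Z = −∠Y = 53.64°
I = V/|Z| = 23.2/59.29 = 391.3 mA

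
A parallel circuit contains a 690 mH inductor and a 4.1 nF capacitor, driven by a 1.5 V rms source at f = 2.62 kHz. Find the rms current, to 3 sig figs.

30.8 μA

ω = 2πf = 16460 rad/s
X_L = ωL = 11400 Ω
X_C = 1/(ωC) = 14800 Ω
Parallel: admittances add. Y = 1/(jωL) + jωC
Y = (0 − j2.05e-05) S
|Y| = 2.05e-05 S → |Z| = 1/|Y| = 48700 Ω, ∠Z = −∠Y = 90.0°
I = V/|Z| = 1.5/48700 = 30.8 μA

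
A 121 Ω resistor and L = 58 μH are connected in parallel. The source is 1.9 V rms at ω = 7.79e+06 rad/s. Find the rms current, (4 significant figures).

X_L = ωL = 451.8 Ω
Parallel: admittances add. Y = 1/R + 1/(jωL)
Y = (0.008264 − j0.002213) S
|Y| = 0.008556 S → |Z| = 1/|Y| = 116.9 Ω, ∠Z = −∠Y = 14.99°
I = V/|Z| = 1.9/116.9 = 16.26 mA

16.26 mA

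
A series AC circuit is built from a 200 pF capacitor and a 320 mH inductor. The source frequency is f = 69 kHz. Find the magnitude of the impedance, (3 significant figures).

127000 Ω

ω = 2πf = 433500 rad/s
X_L = ωL = 139000 Ω
X_C = 1/(ωC) = 11500 Ω
Net reactance X = X_L − X_C = 127000 Ω
Z = j127000 Ω
|Z| = √(0² + 127000²) = 127000 Ω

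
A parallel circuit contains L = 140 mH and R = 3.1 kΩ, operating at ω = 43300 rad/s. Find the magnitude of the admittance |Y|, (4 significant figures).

362.3 μS

X_L = ωL = 6062 Ω
Parallel: admittances add. Y = 1/R + 1/(jωL)
Y = (0.0003226 − j0.0001650) S
|Y| = 0.0003623 S → |Z| = 1/|Y| = 2760 Ω, ∠Z = −∠Y = 27.08°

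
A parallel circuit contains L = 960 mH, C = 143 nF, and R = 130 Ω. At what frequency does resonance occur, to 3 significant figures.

ω₀ = 1/√(LC) = 1/√(0.96 × 1.43e-07) = 2699 rad/s
f₀ = ω₀/(2π) = 430 Hz

430 Hz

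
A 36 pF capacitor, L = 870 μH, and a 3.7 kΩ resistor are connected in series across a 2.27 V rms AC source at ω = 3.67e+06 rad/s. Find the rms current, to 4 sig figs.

396.1 μA

X_L = ωL = 3193 Ω
X_C = 1/(ωC) = 7569 Ω
Net reactance X = X_L − X_C = -4376 Ω
Z = 3700 − j4376 Ω
|Z| = √(3700² + 4376²) = 5731 Ω
I = V/|Z| = 2.27/5731 = 396.1 μA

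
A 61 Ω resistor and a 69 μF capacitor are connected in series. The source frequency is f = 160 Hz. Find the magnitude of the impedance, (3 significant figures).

ω = 2πf = 1005 rad/s
X_C = 1/(ωC) = 14.4 Ω
Z = 61.0 − j14.4 Ω
|Z| = √(61.0² + 14.4²) = 62.7 Ω

62.7 Ω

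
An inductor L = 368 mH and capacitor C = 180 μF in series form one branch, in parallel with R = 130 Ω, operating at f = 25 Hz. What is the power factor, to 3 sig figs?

ω = 2πf = 157.1 rad/s
X_L = ωL = 57.8 Ω
X_C = 1/(ωC) = 35.4 Ω
Branch 1: Z₁ = R = 130 Ω
Branch 2 (series LC): Z₂ = j(X_L − X_C) = j22.4 Ω
Parallel: Z = Z₁Z₂/(Z₁+Z₂), |Z| = 22.1 Ω, ∠Z = 80.2°
cos φ = cos(80.2°) = 0.170

0.170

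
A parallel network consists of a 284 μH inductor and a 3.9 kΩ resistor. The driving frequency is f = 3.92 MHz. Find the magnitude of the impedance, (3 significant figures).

3410 Ω

ω = 2πf = 2.463e+07 rad/s
X_L = ωL = 6990 Ω
Parallel: admittances add. Y = 1/R + 1/(jωL)
Y = (0.000256 − j0.000143) S
|Y| = 0.000294 S → |Z| = 1/|Y| = 3410 Ω, ∠Z = −∠Y = 29.1°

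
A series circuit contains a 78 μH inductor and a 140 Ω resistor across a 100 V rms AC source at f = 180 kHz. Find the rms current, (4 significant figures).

ω = 2πf = 1.131e+06 rad/s
X_L = ωL = 88.22 Ω
Z = 140.0 + j88.22 Ω
|Z| = √(140.0² + 88.22²) = 165.5 Ω
I = V/|Z| = 100/165.5 = 604.3 mA

604.3 mA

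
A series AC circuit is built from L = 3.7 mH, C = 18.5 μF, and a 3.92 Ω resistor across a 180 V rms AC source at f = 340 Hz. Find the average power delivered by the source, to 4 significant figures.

399.3 W

ω = 2πf = 2136 rad/s
X_L = ωL = 7.904 Ω
X_C = 1/(ωC) = 25.30 Ω
Net reactance X = X_L − X_C = -17.40 Ω
Z = 3.920 − j17.40 Ω
|Z| = √(3.920² + 17.40²) = 17.83 Ω
∠Z = arctan(-17.40/3.920) = -77.30°
I = V/|Z| = 10.09 A
P = VI cos φ = 180 × 10.09 × cos(-77.30°) = 399.3 W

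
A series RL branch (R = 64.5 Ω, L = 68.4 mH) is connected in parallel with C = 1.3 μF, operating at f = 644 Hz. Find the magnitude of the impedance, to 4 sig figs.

ω = 2πf = 4046 rad/s
X_L = ωL = 276.8 Ω
X_C = 1/(ωC) = 190.1 Ω
Branch 1 (R+jX_L): Z₁ = 64.50 + j276.8 Ω, |Z₁| = 284.2 Ω
Branch 2 (−jX_C): Z₂ = −j190.1 Ω
Parallel: Z = Z₁Z₂/(Z₁+Z₂), |Z| = 500.1 Ω, ∠Z = -66.46°

500.1 Ω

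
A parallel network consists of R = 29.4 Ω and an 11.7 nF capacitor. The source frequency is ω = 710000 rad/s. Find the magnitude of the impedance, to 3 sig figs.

X_C = 1/(ωC) = 120 Ω
Parallel: admittances add. Y = 1/R + jωC
Y = (0.0340 + j0.00831) S
|Y| = 0.0350 S → |Z| = 1/|Y| = 28.6 Ω, ∠Z = −∠Y = -13.7°

28.6 Ω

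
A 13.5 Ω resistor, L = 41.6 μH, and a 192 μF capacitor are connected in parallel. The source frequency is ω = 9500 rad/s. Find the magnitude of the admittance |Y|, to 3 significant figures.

710 mS

X_L = ωL = 0.395 Ω
X_C = 1/(ωC) = 0.548 Ω
Parallel: admittances add. Y = 1/R + 1/(jωL) + jωC
Y = (0.0741 − j0.706) S
|Y| = 0.710 S → |Z| = 1/|Y| = 1.41 Ω, ∠Z = −∠Y = 84.0°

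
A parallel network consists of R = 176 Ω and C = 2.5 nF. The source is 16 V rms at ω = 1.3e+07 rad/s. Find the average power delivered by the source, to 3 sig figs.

1.45 W

X_C = 1/(ωC) = 30.8 Ω
Parallel: admittances add. Y = 1/R + jωC
Y = (0.00568 + j0.0325) S
|Y| = 0.0330 S → |Z| = 1/|Y| = 30.3 Ω, ∠Z = −∠Y = -80.1°
I = V/|Z| = 528 mA
P = VI cos φ = 16 × 0.528 × cos(-80.1°) = 1.45 W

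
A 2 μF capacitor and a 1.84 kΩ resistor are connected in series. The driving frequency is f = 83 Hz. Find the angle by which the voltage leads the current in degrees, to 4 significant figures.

-27.52°

ω = 2πf = 521.5 rad/s
X_C = 1/(ωC) = 958.8 Ω
Z = 1840 − j958.8 Ω
|Z| = √(1840² + 958.8²) = 2075 Ω
∠Z = arctan(-958.8/1840) = -27.52°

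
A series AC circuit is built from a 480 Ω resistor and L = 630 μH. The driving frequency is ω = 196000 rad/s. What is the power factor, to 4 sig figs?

X_L = ωL = 123.5 Ω
Z = 480.0 + j123.5 Ω
|Z| = √(480.0² + 123.5²) = 495.6 Ω
∠Z = arctan(123.5/480.0) = 14.43°
cos φ = cos(14.43°) = 0.9685

0.9685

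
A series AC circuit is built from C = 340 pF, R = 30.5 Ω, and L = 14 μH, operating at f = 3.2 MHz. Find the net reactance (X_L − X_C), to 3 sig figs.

135 Ω

ω = 2πf = 2.011e+07 rad/s
X_L = ωL = 281 Ω
X_C = 1/(ωC) = 146 Ω
X = 281 − 146 = 135 Ω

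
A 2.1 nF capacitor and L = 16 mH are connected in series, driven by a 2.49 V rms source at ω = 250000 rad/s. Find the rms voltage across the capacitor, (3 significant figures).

X_L = ωL = 4000 Ω
X_C = 1/(ωC) = 1900 Ω
Net reactance X = X_L − X_C = 2100 Ω
Z = j2100 Ω
|Z| = √(0² + 2100²) = 2100 Ω
I = V/|Z| = 1.19 mA
V_C = I·|Z_C| = 0.00119 × 1900 = 2.26 V

2.26 V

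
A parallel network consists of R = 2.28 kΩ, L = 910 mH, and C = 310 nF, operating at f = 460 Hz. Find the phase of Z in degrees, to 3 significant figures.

-49.6°

ω = 2πf = 2890 rad/s
X_L = ωL = 2630 Ω
X_C = 1/(ωC) = 1120 Ω
Parallel: admittances add. Y = 1/R + 1/(jωL) + jωC
Y = (0.000439 + j0.000516) S
|Y| = 0.000677 S → |Z| = 1/|Y| = 1480 Ω, ∠Z = −∠Y = -49.6°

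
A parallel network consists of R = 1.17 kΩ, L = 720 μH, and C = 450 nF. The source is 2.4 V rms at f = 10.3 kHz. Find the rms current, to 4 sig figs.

18.50 mA

ω = 2πf = 64720 rad/s
X_L = ωL = 46.60 Ω
X_C = 1/(ωC) = 34.34 Ω
Parallel: admittances add. Y = 1/R + 1/(jωL) + jωC
Y = (0.0008547 + j0.007662) S
|Y| = 0.007709 S → |Z| = 1/|Y| = 129.7 Ω, ∠Z = −∠Y = -83.63°
I = V/|Z| = 2.4/129.7 = 18.50 mA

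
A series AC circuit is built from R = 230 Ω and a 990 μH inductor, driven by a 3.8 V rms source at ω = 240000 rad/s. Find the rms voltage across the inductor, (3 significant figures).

2.73 V

X_L = ωL = 238 Ω
Z = 230 + j238 Ω
|Z| = √(230² + 238²) = 331 Ω
I = V/|Z| = 11.5 mA
V_L = I·|Z_L| = 0.0115 × 238 = 2.73 V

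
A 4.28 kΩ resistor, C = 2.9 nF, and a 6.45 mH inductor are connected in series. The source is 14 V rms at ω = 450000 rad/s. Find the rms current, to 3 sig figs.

X_L = ωL = 2900 Ω
X_C = 1/(ωC) = 766 Ω
Net reactance X = X_L − X_C = 2140 Ω
Z = 4280 + j2140 Ω
|Z| = √(4280² + 2140²) = 4780 Ω
I = V/|Z| = 14/4780 = 2.93 mA

2.93 mA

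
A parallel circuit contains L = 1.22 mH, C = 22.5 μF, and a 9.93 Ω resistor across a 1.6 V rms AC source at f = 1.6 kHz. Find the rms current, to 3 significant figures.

ω = 2πf = 10050 rad/s
X_L = ωL = 12.3 Ω
X_C = 1/(ωC) = 4.42 Ω
Parallel: admittances add. Y = 1/R + 1/(jωL) + jωC
Y = (0.101 + j0.145) S
|Y| = 0.176 S → |Z| = 1/|Y| = 5.67 Ω, ∠Z = −∠Y = -55.2°
I = V/|Z| = 1.6/5.67 = 282 mA

282 mA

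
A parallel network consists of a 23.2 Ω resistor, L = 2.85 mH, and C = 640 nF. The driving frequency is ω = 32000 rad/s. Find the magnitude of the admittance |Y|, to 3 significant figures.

X_L = ωL = 91.2 Ω
X_C = 1/(ωC) = 48.8 Ω
Parallel: admittances add. Y = 1/R + 1/(jωL) + jωC
Y = (0.0431 + j0.00952) S
|Y| = 0.0441 S → |Z| = 1/|Y| = 22.7 Ω, ∠Z = −∠Y = -12.4°

44.1 mS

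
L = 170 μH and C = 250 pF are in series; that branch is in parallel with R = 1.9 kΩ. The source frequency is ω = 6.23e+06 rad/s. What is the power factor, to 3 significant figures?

X_L = ωL = 1060 Ω
X_C = 1/(ωC) = 642 Ω
Branch 1: Z₁ = R = 1900 Ω
Branch 2 (series LC): Z₂ = j(X_L − X_C) = j417 Ω
Parallel: Z = Z₁Z₂/(Z₁+Z₂), |Z| = 407 Ω, ∠Z = 77.6°
cos φ = cos(77.6°) = 0.214

0.214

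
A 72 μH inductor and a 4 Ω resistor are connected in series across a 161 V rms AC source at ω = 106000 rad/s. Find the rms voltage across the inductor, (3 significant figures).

143 V

X_L = ωL = 7.63 Ω
Z = 4.00 + j7.63 Ω
|Z| = √(4.00² + 7.63²) = 8.62 Ω
I = V/|Z| = 18.7 A
V_L = I·|Z_L| = 18.7 × 7.63 = 143 V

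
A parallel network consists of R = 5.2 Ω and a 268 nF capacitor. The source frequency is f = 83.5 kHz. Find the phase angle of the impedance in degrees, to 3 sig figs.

ω = 2πf = 524600 rad/s
X_C = 1/(ωC) = 7.11 Ω
Parallel: admittances add. Y = 1/R + jωC
Y = (0.192 + j0.141) S
|Y| = 0.238 S → |Z| = 1/|Y| = 4.20 Ω, ∠Z = −∠Y = -36.2°

-36.2°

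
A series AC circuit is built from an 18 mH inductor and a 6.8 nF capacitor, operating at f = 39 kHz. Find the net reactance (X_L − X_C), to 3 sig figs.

ω = 2πf = 245000 rad/s
X_L = ωL = 4410 Ω
X_C = 1/(ωC) = 600 Ω
X = 4410 − 600 = 3810 Ω

3810 Ω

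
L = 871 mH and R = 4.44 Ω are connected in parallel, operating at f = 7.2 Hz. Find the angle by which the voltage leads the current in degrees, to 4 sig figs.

6.429°

ω = 2πf = 45.24 rad/s
X_L = ωL = 39.40 Ω
Parallel: admittances add. Y = 1/R + 1/(jωL)
Y = (0.2252 − j0.02538) S
|Y| = 0.2267 S → |Z| = 1/|Y| = 4.412 Ω, ∠Z = −∠Y = 6.429°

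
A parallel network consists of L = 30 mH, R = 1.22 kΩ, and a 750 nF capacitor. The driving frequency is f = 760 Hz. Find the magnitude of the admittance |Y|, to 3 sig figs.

ω = 2πf = 4775 rad/s
X_L = ωL = 143 Ω
X_C = 1/(ωC) = 279 Ω
Parallel: admittances add. Y = 1/R + 1/(jωL) + jωC
Y = (0.000820 − j0.00340) S
|Y| = 0.00350 S → |Z| = 1/|Y| = 286 Ω, ∠Z = −∠Y = 76.4°

3.50 mS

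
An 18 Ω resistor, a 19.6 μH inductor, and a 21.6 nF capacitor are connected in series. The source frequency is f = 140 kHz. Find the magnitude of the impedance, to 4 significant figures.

39.70 Ω

ω = 2πf = 879600 rad/s
X_L = ωL = 17.24 Ω
X_C = 1/(ωC) = 52.63 Ω
Net reactance X = X_L − X_C = -35.39 Ω
Z = 18.00 − j35.39 Ω
|Z| = √(18.00² + 35.39²) = 39.70 Ω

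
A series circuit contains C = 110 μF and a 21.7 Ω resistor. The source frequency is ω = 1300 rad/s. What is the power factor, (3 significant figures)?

0.952

X_C = 1/(ωC) = 6.99 Ω
Z = 21.7 − j6.99 Ω
|Z| = √(21.7² + 6.99²) = 22.8 Ω
∠Z = arctan(-6.99/21.7) = -17.9°
cos φ = cos(-17.9°) = 0.952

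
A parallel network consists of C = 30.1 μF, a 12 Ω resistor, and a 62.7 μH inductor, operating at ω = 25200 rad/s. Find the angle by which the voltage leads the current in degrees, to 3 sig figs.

X_L = ωL = 1.58 Ω
X_C = 1/(ωC) = 1.32 Ω
Parallel: admittances add. Y = 1/R + 1/(jωL) + jωC
Y = (0.0833 + j0.126) S
|Y| = 0.151 S → |Z| = 1/|Y| = 6.63 Ω, ∠Z = −∠Y = -56.4°

-56.4°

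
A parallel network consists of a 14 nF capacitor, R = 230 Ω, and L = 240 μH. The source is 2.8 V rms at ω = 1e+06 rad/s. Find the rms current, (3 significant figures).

30.1 mA

X_L = ωL = 240 Ω
X_C = 1/(ωC) = 71.4 Ω
Parallel: admittances add. Y = 1/R + 1/(jωL) + jωC
Y = (0.00435 + j0.00983) S
|Y| = 0.0108 S → |Z| = 1/|Y| = 93.0 Ω, ∠Z = −∠Y = -66.1°
I = V/|Z| = 2.8/93.0 = 30.1 mA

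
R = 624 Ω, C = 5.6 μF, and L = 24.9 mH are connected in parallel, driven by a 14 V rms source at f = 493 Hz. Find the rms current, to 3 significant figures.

ω = 2πf = 3098 rad/s
X_L = ωL = 77.1 Ω
X_C = 1/(ωC) = 57.6 Ω
Parallel: admittances add. Y = 1/R + 1/(jωL) + jωC
Y = (0.00160 + j0.00438) S
|Y| = 0.00467 S → |Z| = 1/|Y| = 214 Ω, ∠Z = −∠Y = -69.9°
I = V/|Z| = 14/214 = 65.3 mA

65.3 mA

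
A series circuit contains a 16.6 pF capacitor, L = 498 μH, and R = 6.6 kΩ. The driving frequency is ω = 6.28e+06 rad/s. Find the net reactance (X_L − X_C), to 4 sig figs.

-6465 Ω

X_L = ωL = 3127 Ω
X_C = 1/(ωC) = 9593 Ω
X = 3127 − 9593 = -6465 Ω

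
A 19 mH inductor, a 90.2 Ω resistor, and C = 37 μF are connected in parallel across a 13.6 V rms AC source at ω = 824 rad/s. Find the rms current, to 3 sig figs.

478 mA

X_L = ωL = 15.7 Ω
X_C = 1/(ωC) = 32.8 Ω
Parallel: admittances add. Y = 1/R + 1/(jωL) + jωC
Y = (0.0111 − j0.0334) S
|Y| = 0.0352 S → |Z| = 1/|Y| = 28.4 Ω, ∠Z = −∠Y = 71.6°
I = V/|Z| = 13.6/28.4 = 478 mA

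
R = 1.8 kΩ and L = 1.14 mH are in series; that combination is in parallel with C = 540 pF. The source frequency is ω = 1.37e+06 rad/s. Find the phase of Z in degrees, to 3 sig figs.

-55.7°

X_L = ωL = 1560 Ω
X_C = 1/(ωC) = 1350 Ω
Branch 1 (R+jX_L): Z₁ = 1800 + j1560 Ω, |Z₁| = 2380 Ω
Branch 2 (−jX_C): Z₂ = −j1350 Ω
Parallel: Z = Z₁Z₂/(Z₁+Z₂), |Z| = 1780 Ω, ∠Z = -55.7°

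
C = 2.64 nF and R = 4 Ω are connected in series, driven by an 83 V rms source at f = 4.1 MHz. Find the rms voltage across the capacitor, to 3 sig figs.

80.1 V

ω = 2πf = 2.576e+07 rad/s
X_C = 1/(ωC) = 14.7 Ω
Z = 4.00 − j14.7 Ω
|Z| = √(4.00² + 14.7²) = 15.2 Ω
I = V/|Z| = 5.45 A
V_C = I·|Z_C| = 5.45 × 14.7 = 80.1 V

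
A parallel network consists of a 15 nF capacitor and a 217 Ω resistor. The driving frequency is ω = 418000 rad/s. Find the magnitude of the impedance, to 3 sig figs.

129 Ω

X_C = 1/(ωC) = 159 Ω
Parallel: admittances add. Y = 1/R + jωC
Y = (0.00461 + j0.00627) S
|Y| = 0.00778 S → |Z| = 1/|Y| = 129 Ω, ∠Z = −∠Y = -53.7°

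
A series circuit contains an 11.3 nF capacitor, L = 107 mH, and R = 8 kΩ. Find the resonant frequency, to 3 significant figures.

ω₀ = 1/√(LC) = 1/√(0.107 × 1.13e-08) = 28760 rad/s
f₀ = ω₀/(2π) = 4.58 kHz

4.58 kHz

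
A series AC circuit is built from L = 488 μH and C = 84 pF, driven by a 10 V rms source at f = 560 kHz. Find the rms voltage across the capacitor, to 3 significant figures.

ω = 2πf = 3.519e+06 rad/s
X_L = ωL = 1720 Ω
X_C = 1/(ωC) = 3380 Ω
Net reactance X = X_L − X_C = -1670 Ω
Z = − j1670 Ω
|Z| = √(0² + 1670²) = 1670 Ω
I = V/|Z| = 6.00 mA
V_C = I·|Z_C| = 0.00600 × 3380 = 20.3 V

20.3 V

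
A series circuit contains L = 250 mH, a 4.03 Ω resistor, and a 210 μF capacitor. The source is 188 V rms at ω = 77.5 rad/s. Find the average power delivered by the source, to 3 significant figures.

79.7 W

X_L = ωL = 19.4 Ω
X_C = 1/(ωC) = 61.4 Ω
Net reactance X = X_L − X_C = -42.1 Ω
Z = 4.03 − j42.1 Ω
|Z| = √(4.03² + 42.1²) = 42.3 Ω
∠Z = arctan(-42.1/4.03) = -84.5°
I = V/|Z| = 4.45 A
P = VI cos φ = 188 × 4.45 × cos(-84.5°) = 79.7 W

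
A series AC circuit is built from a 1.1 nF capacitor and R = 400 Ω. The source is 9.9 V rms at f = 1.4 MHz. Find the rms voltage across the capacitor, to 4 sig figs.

ω = 2πf = 8.796e+06 rad/s
X_C = 1/(ωC) = 103.3 Ω
Z = 400.0 − j103.3 Ω
|Z| = √(400.0² + 103.3²) = 413.1 Ω
I = V/|Z| = 23.96 mA
V_C = I·|Z_C| = 0.02396 × 103.3 = 2.477 V

2.477 V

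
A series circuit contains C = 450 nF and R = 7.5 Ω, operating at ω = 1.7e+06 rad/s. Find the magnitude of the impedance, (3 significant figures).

X_C = 1/(ωC) = 1.31 Ω
Z = 7.50 − j1.31 Ω
|Z| = √(7.50² + 1.31²) = 7.61 Ω

7.61 Ω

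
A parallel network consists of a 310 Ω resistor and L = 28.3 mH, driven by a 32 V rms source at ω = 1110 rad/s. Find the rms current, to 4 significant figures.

1.024 A

X_L = ωL = 31.41 Ω
Parallel: admittances add. Y = 1/R + 1/(jωL)
Y = (0.003226 − j0.03183) S
|Y| = 0.03200 S → |Z| = 1/|Y| = 31.25 Ω, ∠Z = −∠Y = 84.21°
I = V/|Z| = 32/31.25 = 1.024 A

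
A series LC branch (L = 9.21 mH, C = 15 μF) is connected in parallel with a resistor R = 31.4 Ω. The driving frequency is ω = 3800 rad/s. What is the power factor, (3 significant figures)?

0.486

X_L = ωL = 35.0 Ω
X_C = 1/(ωC) = 17.5 Ω
Branch 1: Z₁ = R = 31.4 Ω
Branch 2 (series LC): Z₂ = j(X_L − X_C) = j17.5 Ω
Parallel: Z = Z₁Z₂/(Z₁+Z₂), |Z| = 15.3 Ω, ∠Z = 60.9°
cos φ = cos(60.9°) = 0.486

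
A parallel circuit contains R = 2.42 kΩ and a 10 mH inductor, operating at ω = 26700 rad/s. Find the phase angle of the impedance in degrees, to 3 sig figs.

83.7°

X_L = ωL = 267 Ω
Parallel: admittances add. Y = 1/R + 1/(jωL)
Y = (0.000413 − j0.00375) S
|Y| = 0.00377 S → |Z| = 1/|Y| = 265 Ω, ∠Z = −∠Y = 83.7°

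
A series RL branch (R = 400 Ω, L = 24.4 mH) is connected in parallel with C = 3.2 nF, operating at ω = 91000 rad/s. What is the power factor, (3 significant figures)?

X_L = ωL = 2220 Ω
X_C = 1/(ωC) = 3430 Ω
Branch 1 (R+jX_L): Z₁ = 400 + j2220 Ω, |Z₁| = 2260 Ω
Branch 2 (−jX_C): Z₂ = −j3430 Ω
Parallel: Z = Z₁Z₂/(Z₁+Z₂), |Z| = 6060 Ω, ∠Z = 61.5°
cos φ = cos(61.5°) = 0.476

0.476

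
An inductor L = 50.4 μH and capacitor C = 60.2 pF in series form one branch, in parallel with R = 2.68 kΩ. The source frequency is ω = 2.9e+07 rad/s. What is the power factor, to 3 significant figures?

0.315

X_L = ωL = 1460 Ω
X_C = 1/(ωC) = 573 Ω
Branch 1: Z₁ = R = 2680 Ω
Branch 2 (series LC): Z₂ = j(X_L − X_C) = j889 Ω
Parallel: Z = Z₁Z₂/(Z₁+Z₂), |Z| = 844 Ω, ∠Z = 71.7°
cos φ = cos(71.7°) = 0.315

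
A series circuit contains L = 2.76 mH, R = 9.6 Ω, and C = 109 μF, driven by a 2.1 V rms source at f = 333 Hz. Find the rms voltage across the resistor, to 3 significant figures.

ω = 2πf = 2092 rad/s
X_L = ωL = 5.77 Ω
X_C = 1/(ωC) = 4.38 Ω
Net reactance X = X_L − X_C = 1.39 Ω
Z = 9.60 + j1.39 Ω
|Z| = √(9.60² + 1.39²) = 9.70 Ω
I = V/|Z| = 216 mA
V_R = I·|Z_R| = 0.216 × 9.60 = 2.08 V

2.08 V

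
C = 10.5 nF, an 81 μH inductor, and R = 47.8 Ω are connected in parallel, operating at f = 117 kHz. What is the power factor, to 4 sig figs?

ω = 2πf = 735100 rad/s
X_L = ωL = 59.55 Ω
X_C = 1/(ωC) = 129.6 Ω
Parallel: admittances add. Y = 1/R + 1/(jωL) + jωC
Y = (0.02092 − j0.009075) S
|Y| = 0.02280 S → |Z| = 1/|Y| = 43.85 Ω, ∠Z = −∠Y = 23.45°
cos φ = cos(23.45°) = 0.9174

0.9174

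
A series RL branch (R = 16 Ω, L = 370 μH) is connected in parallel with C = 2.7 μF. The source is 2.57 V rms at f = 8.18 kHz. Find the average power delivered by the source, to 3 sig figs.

ω = 2πf = 51400 rad/s
X_L = ωL = 19.0 Ω
X_C = 1/(ωC) = 7.21 Ω
Branch 1 (R+jX_L): Z₁ = 16.0 + j19.0 Ω, |Z₁| = 24.9 Ω
Branch 2 (−jX_C): Z₂ = −j7.21 Ω
Parallel: Z = Z₁Z₂/(Z₁+Z₂), |Z| = 9.01 Ω, ∠Z = -76.5°
I = V/|Z| = 285 mA
P = VI cos φ = 2.57 × 0.285 × cos(-76.5°) = 171 mW

171 mW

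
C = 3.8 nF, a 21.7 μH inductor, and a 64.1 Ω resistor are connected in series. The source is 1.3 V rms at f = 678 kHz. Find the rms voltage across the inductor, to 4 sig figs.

ω = 2πf = 4.26e+06 rad/s
X_L = ωL = 92.44 Ω
X_C = 1/(ωC) = 61.77 Ω
Net reactance X = X_L − X_C = 30.67 Ω
Z = 64.10 + j30.67 Ω
|Z| = √(64.10² + 30.67²) = 71.06 Ω
I = V/|Z| = 18.29 mA
V_L = I·|Z_L| = 0.01829 × 92.44 = 1.691 V

1.691 V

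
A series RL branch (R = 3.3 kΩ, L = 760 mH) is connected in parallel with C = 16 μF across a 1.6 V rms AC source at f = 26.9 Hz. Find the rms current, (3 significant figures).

ω = 2πf = 169.0 rad/s
X_L = ωL = 128 Ω
X_C = 1/(ωC) = 370 Ω
Branch 1 (R+jX_L): Z₁ = 3300 + j128 Ω, |Z₁| = 3300 Ω
Branch 2 (−jX_C): Z₂ = −j370 Ω
Parallel: Z = Z₁Z₂/(Z₁+Z₂), |Z| = 369 Ω, ∠Z = -83.6°
I = V/|Z| = 1.6/369 = 4.34 mA

4.34 mA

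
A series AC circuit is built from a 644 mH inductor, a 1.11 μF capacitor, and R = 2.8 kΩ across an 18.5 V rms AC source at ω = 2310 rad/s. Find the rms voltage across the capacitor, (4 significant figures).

2.399 V

X_L = ωL = 1488 Ω
X_C = 1/(ωC) = 390.0 Ω
Net reactance X = X_L − X_C = 1098 Ω
Z = 2800 + j1098 Ω
|Z| = √(2800² + 1098²) = 3007 Ω
I = V/|Z| = 6.151 mA
V_C = I·|Z_C| = 0.006151 × 390.0 = 2.399 V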